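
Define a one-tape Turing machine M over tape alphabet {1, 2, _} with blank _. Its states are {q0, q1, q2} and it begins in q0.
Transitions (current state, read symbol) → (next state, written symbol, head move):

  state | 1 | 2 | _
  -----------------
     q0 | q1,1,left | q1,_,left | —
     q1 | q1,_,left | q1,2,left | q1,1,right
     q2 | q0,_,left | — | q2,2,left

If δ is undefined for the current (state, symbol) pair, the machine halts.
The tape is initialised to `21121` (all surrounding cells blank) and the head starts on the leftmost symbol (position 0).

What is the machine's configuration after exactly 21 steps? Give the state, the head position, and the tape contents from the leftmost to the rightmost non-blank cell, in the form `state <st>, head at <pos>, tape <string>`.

state q1, head at 3, tape 11111121

state=q0 head=0 tape=___[2]1121   (q0,2)→(q1,_,left)
state=q1 head=-1 tape=__[_]_1121   (q1,_)→(q1,1,right)
state=q1 head=0 tape=__1[_]1121   (q1,_)→(q1,1,right)
state=q1 head=1 tape=__11[1]121   (q1,1)→(q1,_,left)
state=q1 head=0 tape=__1[1]_121   (q1,1)→(q1,_,left)
state=q1 head=-1 tape=__[1]__121   (q1,1)→(q1,_,left)
state=q1 head=-2 tape=_[_]___121   (q1,_)→(q1,1,right)
state=q1 head=-1 tape=_1[_]__121   (q1,_)→(q1,1,right)
state=q1 head=0 tape=_11[_]_121   (q1,_)→(q1,1,right)
state=q1 head=1 tape=_111[_]121   (q1,_)→(q1,1,right)
state=q1 head=2 tape=_1111[1]21   (q1,1)→(q1,_,left)
state=q1 head=1 tape=_111[1]_21   (q1,1)→(q1,_,left)
state=q1 head=0 tape=_11[1]__21   (q1,1)→(q1,_,left)
state=q1 head=-1 tape=_1[1]___21   (q1,1)→(q1,_,left)
state=q1 head=-2 tape=_[1]____21   (q1,1)→(q1,_,left)
state=q1 head=-3 tape=[_]_____21   (q1,_)→(q1,1,right)
state=q1 head=-2 tape=1[_]____21   (q1,_)→(q1,1,right)
state=q1 head=-1 tape=11[_]___21   (q1,_)→(q1,1,right)
state=q1 head=0 tape=111[_]__21   (q1,_)→(q1,1,right)
state=q1 head=1 tape=1111[_]_21   (q1,_)→(q1,1,right)
state=q1 head=2 tape=11111[_]21   (q1,_)→(q1,1,right)
state=q1 head=3 tape=111111[2]1
After 21 steps: state q1, head at 3, tape 11111121.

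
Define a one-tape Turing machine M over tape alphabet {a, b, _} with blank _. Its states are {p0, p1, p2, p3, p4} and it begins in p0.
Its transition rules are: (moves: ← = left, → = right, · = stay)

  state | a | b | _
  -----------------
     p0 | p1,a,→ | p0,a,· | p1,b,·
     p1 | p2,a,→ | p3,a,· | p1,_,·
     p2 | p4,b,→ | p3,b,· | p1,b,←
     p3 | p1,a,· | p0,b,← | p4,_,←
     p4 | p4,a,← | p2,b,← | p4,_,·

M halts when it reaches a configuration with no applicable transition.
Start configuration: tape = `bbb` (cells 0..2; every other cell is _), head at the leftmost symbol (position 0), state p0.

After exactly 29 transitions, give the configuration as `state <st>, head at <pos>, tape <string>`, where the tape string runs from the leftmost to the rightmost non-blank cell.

state p2, head at 5, tape aaaaab

state=p0 head=0 tape=[b]bb___   (p0,b)→(p0,a,·)
state=p0 head=0 tape=[a]bb___   (p0,a)→(p1,a,→)
state=p1 head=1 tape=a[b]b___   (p1,b)→(p3,a,·)
state=p3 head=1 tape=a[a]b___   (p3,a)→(p1,a,·)
state=p1 head=1 tape=a[a]b___   (p1,a)→(p2,a,→)
state=p2 head=2 tape=aa[b]___   (p2,b)→(p3,b,·)
state=p3 head=2 tape=aa[b]___   (p3,b)→(p0,b,←)
state=p0 head=1 tape=a[a]b___   (p0,a)→(p1,a,→)
state=p1 head=2 tape=aa[b]___   (p1,b)→(p3,a,·)
state=p3 head=2 tape=aa[a]___   (p3,a)→(p1,a,·)
state=p1 head=2 tape=aa[a]___   (p1,a)→(p2,a,→)
state=p2 head=3 tape=aaa[_]__   (p2,_)→(p1,b,←)
state=p1 head=2 tape=aa[a]b__   (p1,a)→(p2,a,→)
state=p2 head=3 tape=aaa[b]__   (p2,b)→(p3,b,·)
state=p3 head=3 tape=aaa[b]__   (p3,b)→(p0,b,←)
state=p0 head=2 tape=aa[a]b__   (p0,a)→(p1,a,→)
state=p1 head=3 tape=aaa[b]__   (p1,b)→(p3,a,·)
state=p3 head=3 tape=aaa[a]__   (p3,a)→(p1,a,·)
state=p1 head=3 tape=aaa[a]__   (p1,a)→(p2,a,→)
state=p2 head=4 tape=aaaa[_]_   (p2,_)→(p1,b,←)
state=p1 head=3 tape=aaa[a]b_   (p1,a)→(p2,a,→)
state=p2 head=4 tape=aaaa[b]_   (p2,b)→(p3,b,·)
state=p3 head=4 tape=aaaa[b]_   (p3,b)→(p0,b,←)
state=p0 head=3 tape=aaa[a]b_   (p0,a)→(p1,a,→)
state=p1 head=4 tape=aaaa[b]_   (p1,b)→(p3,a,·)
state=p3 head=4 tape=aaaa[a]_   (p3,a)→(p1,a,·)
state=p1 head=4 tape=aaaa[a]_   (p1,a)→(p2,a,→)
state=p2 head=5 tape=aaaaa[_]   (p2,_)→(p1,b,←)
state=p1 head=4 tape=aaaa[a]b   (p1,a)→(p2,a,→)
state=p2 head=5 tape=aaaaa[b]
After 29 steps: state p2, head at 5, tape aaaaab.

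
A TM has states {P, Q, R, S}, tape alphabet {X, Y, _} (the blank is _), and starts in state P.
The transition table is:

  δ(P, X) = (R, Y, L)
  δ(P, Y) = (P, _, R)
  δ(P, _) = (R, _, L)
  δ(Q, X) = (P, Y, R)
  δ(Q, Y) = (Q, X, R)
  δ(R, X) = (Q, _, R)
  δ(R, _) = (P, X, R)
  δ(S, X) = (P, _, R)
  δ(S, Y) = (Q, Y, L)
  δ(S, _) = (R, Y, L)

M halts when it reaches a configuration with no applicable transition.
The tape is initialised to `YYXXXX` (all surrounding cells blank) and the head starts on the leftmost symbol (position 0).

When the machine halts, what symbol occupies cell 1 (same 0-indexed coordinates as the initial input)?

P | [Y]YXXXX_   read Y → write _, move R, go to P
P | _[Y]XXXX_   read Y → write _, move R, go to P
P | __[X]XXX_   read X → write Y, move L, go to R
R | _[_]YXXX_   read _ → write X, move R, go to P
P | _X[Y]XXX_   read Y → write _, move R, go to P
P | _X_[X]XX_   read X → write Y, move L, go to R
R | _X[_]YXX_   read _ → write X, move R, go to P
P | _XX[Y]XX_   read Y → write _, move R, go to P
P | _XX_[X]X_   read X → write Y, move L, go to R
R | _XX[_]YX_   read _ → write X, move R, go to P
P | _XXX[Y]X_   read Y → write _, move R, go to P
P | _XXX_[X]_   read X → write Y, move L, go to R
R | _XXX[_]Y_   read _ → write X, move R, go to P
P | _XXXX[Y]_   read Y → write _, move R, go to P
P | _XXXX_[_]   read _ → write _, move L, go to R
R | _XXXX[_]_   read _ → write X, move R, go to P
P | _XXXXX[_]   read _ → write _, move L, go to R
R | _XXXX[X]_   read X → write _, move R, go to Q
Q | _XXXX_[_]
Cell 1 holds X when M halts.

X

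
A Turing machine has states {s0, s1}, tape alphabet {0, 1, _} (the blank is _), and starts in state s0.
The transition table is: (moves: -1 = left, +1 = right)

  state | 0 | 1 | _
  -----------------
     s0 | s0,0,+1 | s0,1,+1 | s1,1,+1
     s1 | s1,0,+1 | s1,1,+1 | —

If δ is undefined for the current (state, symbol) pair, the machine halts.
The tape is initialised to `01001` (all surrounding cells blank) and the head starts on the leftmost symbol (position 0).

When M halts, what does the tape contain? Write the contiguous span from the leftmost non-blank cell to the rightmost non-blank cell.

010011

s0 | [0]1001__   read 0 → write 0, move +1, go to s0
s0 | 0[1]001__   read 1 → write 1, move +1, go to s0
s0 | 01[0]01__   read 0 → write 0, move +1, go to s0
s0 | 010[0]1__   read 0 → write 0, move +1, go to s0
s0 | 0100[1]__   read 1 → write 1, move +1, go to s0
s0 | 01001[_]_   read _ → write 1, move +1, go to s1
s1 | 010011[_]
The non-blank tape span at halt is 010011.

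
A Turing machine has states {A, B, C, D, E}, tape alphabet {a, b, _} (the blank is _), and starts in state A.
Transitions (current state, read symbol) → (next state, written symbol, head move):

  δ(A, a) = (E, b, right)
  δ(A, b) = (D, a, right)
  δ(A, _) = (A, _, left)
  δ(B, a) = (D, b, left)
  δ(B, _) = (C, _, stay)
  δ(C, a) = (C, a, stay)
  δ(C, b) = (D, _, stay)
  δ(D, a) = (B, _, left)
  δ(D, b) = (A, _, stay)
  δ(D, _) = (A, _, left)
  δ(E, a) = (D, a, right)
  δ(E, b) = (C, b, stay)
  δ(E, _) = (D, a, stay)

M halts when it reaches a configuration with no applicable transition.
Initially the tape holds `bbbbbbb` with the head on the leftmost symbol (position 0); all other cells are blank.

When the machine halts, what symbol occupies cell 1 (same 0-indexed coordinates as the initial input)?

state=A head=0 tape=[b]bbbbbb   (A,b)→(D,a,right)
state=D head=1 tape=a[b]bbbbb   (D,b)→(A,_,stay)
state=A head=1 tape=a[_]bbbbb   (A,_)→(A,_,left)
state=A head=0 tape=[a]_bbbbb   (A,a)→(E,b,right)
state=E head=1 tape=b[_]bbbbb   (E,_)→(D,a,stay)
state=D head=1 tape=b[a]bbbbb   (D,a)→(B,_,left)
state=B head=0 tape=[b]_bbbbb
Cell 1 holds _ when M halts.

_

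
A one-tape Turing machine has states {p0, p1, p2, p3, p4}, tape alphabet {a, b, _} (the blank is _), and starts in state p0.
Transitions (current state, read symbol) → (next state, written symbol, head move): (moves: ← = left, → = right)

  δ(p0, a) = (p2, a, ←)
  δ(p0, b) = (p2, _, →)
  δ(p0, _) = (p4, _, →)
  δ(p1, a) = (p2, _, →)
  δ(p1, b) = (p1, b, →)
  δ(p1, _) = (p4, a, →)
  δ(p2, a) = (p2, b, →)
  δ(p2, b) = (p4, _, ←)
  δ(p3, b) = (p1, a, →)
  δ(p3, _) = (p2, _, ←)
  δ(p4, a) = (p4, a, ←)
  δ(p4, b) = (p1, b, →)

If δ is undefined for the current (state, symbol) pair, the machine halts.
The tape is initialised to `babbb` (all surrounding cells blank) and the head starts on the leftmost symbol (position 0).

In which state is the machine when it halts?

p4

state=p0 head=0 tape=[b]abbb__   (p0,b)→(p2,_,→)
state=p2 head=1 tape=_[a]bbb__   (p2,a)→(p2,b,→)
state=p2 head=2 tape=_b[b]bb__   (p2,b)→(p4,_,←)
state=p4 head=1 tape=_[b]_bb__   (p4,b)→(p1,b,→)
state=p1 head=2 tape=_b[_]bb__   (p1,_)→(p4,a,→)
state=p4 head=3 tape=_ba[b]b__   (p4,b)→(p1,b,→)
state=p1 head=4 tape=_bab[b]__   (p1,b)→(p1,b,→)
state=p1 head=5 tape=_babb[_]_   (p1,_)→(p4,a,→)
state=p4 head=6 tape=_babba[_]
No transition is defined for (p4, _); M halts in state p4.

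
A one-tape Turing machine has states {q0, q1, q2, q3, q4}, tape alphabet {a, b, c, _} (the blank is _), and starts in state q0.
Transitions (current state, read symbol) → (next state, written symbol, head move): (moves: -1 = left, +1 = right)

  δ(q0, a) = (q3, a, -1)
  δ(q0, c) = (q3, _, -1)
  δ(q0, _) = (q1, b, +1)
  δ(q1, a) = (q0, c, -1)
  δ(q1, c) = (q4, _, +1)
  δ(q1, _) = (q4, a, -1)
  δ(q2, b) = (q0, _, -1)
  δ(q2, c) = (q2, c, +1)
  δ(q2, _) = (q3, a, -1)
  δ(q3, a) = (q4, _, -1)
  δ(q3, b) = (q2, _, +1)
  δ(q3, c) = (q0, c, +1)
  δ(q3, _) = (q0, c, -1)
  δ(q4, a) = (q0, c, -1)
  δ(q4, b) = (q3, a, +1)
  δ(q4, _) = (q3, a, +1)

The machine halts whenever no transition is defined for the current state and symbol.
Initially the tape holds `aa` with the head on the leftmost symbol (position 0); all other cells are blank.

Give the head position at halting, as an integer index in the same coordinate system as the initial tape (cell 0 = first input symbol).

state=q0 head=0 tape=__[a]a__   (q0,a)→(q3,a,-1)
state=q3 head=-1 tape=_[_]aa__   (q3,_)→(q0,c,-1)
state=q0 head=-2 tape=[_]caa__   (q0,_)→(q1,b,+1)
state=q1 head=-1 tape=b[c]aa__   (q1,c)→(q4,_,+1)
state=q4 head=0 tape=b_[a]a__   (q4,a)→(q0,c,-1)
state=q0 head=-1 tape=b[_]ca__   (q0,_)→(q1,b,+1)
state=q1 head=0 tape=bb[c]a__   (q1,c)→(q4,_,+1)
state=q4 head=1 tape=bb_[a]__   (q4,a)→(q0,c,-1)
state=q0 head=0 tape=bb[_]c__   (q0,_)→(q1,b,+1)
state=q1 head=1 tape=bbb[c]__   (q1,c)→(q4,_,+1)
state=q4 head=2 tape=bbb_[_]_   (q4,_)→(q3,a,+1)
state=q3 head=3 tape=bbb_a[_]   (q3,_)→(q0,c,-1)
state=q0 head=2 tape=bbb_[a]c   (q0,a)→(q3,a,-1)
state=q3 head=1 tape=bbb[_]ac   (q3,_)→(q0,c,-1)
state=q0 head=0 tape=bb[b]cac
At halt the head is at cell 0.

0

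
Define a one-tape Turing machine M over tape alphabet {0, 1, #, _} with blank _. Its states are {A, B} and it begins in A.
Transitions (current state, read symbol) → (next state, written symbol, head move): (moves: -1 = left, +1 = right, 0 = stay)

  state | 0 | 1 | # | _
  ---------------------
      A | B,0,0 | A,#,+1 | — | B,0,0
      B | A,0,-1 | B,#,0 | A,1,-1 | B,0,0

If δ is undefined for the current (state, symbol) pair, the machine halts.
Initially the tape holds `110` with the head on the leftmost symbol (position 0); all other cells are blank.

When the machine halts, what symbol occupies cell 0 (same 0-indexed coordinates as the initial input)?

A | [1]10   read 1 → write #, move +1, go to A
A | #[1]0   read 1 → write #, move +1, go to A
A | ##[0]   read 0 → write 0, move 0, go to B
B | ##[0]   read 0 → write 0, move -1, go to A
A | #[#]0
Cell 0 holds # when M halts.

#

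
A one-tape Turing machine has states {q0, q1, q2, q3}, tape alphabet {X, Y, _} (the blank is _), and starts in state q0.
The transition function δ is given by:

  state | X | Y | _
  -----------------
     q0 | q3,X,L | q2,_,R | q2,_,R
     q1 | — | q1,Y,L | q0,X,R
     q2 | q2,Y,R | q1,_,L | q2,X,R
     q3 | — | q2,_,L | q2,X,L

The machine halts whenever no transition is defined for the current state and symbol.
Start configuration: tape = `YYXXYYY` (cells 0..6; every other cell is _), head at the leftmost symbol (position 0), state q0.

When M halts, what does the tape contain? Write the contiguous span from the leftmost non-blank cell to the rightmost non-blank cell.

q0 | [Y]YXXYYY   read Y → write _, move R, go to q2
q2 | _[Y]XXYYY   read Y → write _, move L, go to q1
q1 | [_]_XXYYY   read _ → write X, move R, go to q0
q0 | X[_]XXYYY   read _ → write _, move R, go to q2
q2 | X_[X]XYYY   read X → write Y, move R, go to q2
q2 | X_Y[X]YYY   read X → write Y, move R, go to q2
q2 | X_YY[Y]YY   read Y → write _, move L, go to q1
q1 | X_Y[Y]_YY   read Y → write Y, move L, go to q1
q1 | X_[Y]Y_YY   read Y → write Y, move L, go to q1
q1 | X[_]YY_YY   read _ → write X, move R, go to q0
q0 | XX[Y]Y_YY   read Y → write _, move R, go to q2
q2 | XX_[Y]_YY   read Y → write _, move L, go to q1
q1 | XX[_]__YY   read _ → write X, move R, go to q0
q0 | XXX[_]_YY   read _ → write _, move R, go to q2
q2 | XXX_[_]YY   read _ → write X, move R, go to q2
q2 | XXX_X[Y]Y   read Y → write _, move L, go to q1
q1 | XXX_[X]_Y
The non-blank tape span at halt is XXX_X_Y.

XXX_X_Y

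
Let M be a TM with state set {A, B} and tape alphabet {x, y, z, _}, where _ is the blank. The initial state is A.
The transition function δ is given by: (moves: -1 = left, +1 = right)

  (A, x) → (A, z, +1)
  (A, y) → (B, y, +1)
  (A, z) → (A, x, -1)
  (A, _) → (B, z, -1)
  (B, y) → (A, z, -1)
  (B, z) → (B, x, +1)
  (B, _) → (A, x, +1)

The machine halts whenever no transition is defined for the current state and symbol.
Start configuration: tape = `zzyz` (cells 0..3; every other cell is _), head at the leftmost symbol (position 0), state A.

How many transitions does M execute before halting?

24

A | ____[z]zyz__   read z → write x, move -1, go to A
A | ___[_]xzyz__   read _ → write z, move -1, go to B
B | __[_]zxzyz__   read _ → write x, move +1, go to A
A | __x[z]xzyz__   read z → write x, move -1, go to A
A | __[x]xxzyz__   read x → write z, move +1, go to A
A | __z[x]xzyz__   read x → write z, move +1, go to A
A | __zz[x]zyz__   read x → write z, move +1, go to A
A | __zzz[z]yz__   read z → write x, move -1, go to A
A | __zz[z]xyz__   read z → write x, move -1, go to A
A | __z[z]xxyz__   read z → write x, move -1, go to A
A | __[z]xxxyz__   read z → write x, move -1, go to A
A | _[_]xxxxyz__   read _ → write z, move -1, go to B
B | [_]zxxxxyz__   read _ → write x, move +1, go to A
A | x[z]xxxxyz__   read z → write x, move -1, go to A
A | [x]xxxxxyz__   read x → write z, move +1, go to A
A | z[x]xxxxyz__   read x → write z, move +1, go to A
A | zz[x]xxxyz__   read x → write z, move +1, go to A
A | zzz[x]xxyz__   read x → write z, move +1, go to A
A | zzzz[x]xyz__   read x → write z, move +1, go to A
A | zzzzz[x]yz__   read x → write z, move +1, go to A
A | zzzzzz[y]z__   read y → write y, move +1, go to B
B | zzzzzzy[z]__   read z → write x, move +1, go to B
B | zzzzzzyx[_]_   read _ → write x, move +1, go to A
A | zzzzzzyxx[_]   read _ → write z, move -1, go to B
B | zzzzzzyx[x]z
M halts after 24 transitions.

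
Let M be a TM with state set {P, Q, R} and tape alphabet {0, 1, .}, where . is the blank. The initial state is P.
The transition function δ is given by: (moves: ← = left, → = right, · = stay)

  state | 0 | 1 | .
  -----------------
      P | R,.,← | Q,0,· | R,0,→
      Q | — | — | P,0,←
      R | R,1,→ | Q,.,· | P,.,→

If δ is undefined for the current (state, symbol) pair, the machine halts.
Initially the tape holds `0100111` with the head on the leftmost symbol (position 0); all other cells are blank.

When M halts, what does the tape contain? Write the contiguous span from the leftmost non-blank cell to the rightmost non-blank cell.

state=P head=0 tape=.[0]100111   (P,0)→(R,.,←)
state=R head=-1 tape=[.].100111   (R,.)→(P,.,→)
state=P head=0 tape=.[.]100111   (P,.)→(R,0,→)
state=R head=1 tape=.0[1]00111   (R,1)→(Q,.,·)
state=Q head=1 tape=.0[.]00111   (Q,.)→(P,0,←)
state=P head=0 tape=.[0]000111   (P,0)→(R,.,←)
state=R head=-1 tape=[.].000111   (R,.)→(P,.,→)
state=P head=0 tape=.[.]000111   (P,.)→(R,0,→)
state=R head=1 tape=.0[0]00111   (R,0)→(R,1,→)
state=R head=2 tape=.01[0]0111   (R,0)→(R,1,→)
state=R head=3 tape=.011[0]111   (R,0)→(R,1,→)
state=R head=4 tape=.0111[1]11   (R,1)→(Q,.,·)
state=Q head=4 tape=.0111[.]11   (Q,.)→(P,0,←)
state=P head=3 tape=.011[1]011   (P,1)→(Q,0,·)
state=Q head=3 tape=.011[0]011
The non-blank tape span at halt is 0110011.

0110011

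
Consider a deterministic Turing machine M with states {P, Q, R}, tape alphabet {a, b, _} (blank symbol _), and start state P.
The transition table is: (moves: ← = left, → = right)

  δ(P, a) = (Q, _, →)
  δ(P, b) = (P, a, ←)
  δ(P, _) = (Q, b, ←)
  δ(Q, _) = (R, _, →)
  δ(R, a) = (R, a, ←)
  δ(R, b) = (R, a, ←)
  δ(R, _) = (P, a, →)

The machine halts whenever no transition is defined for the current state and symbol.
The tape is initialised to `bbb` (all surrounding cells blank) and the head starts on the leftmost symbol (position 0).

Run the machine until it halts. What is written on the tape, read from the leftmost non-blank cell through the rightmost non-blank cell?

a_abb

state=P head=0 tape=__[b]bb   (P,b)→(P,a,←)
state=P head=-1 tape=_[_]abb   (P,_)→(Q,b,←)
state=Q head=-2 tape=[_]babb   (Q,_)→(R,_,→)
state=R head=-1 tape=_[b]abb   (R,b)→(R,a,←)
state=R head=-2 tape=[_]aabb   (R,_)→(P,a,→)
state=P head=-1 tape=a[a]abb   (P,a)→(Q,_,→)
state=Q head=0 tape=a_[a]bb
The non-blank tape span at halt is a_abb.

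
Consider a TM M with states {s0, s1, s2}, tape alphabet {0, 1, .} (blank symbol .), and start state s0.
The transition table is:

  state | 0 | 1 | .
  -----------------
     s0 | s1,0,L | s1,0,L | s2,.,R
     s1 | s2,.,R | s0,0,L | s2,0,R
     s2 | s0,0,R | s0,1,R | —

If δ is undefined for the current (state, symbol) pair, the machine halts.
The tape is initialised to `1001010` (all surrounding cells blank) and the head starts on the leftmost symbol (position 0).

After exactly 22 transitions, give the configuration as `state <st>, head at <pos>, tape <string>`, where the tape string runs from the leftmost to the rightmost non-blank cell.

s0 | .[1]001010..   read 1 → write 0, move L, go to s1
s1 | [.]0001010..   read . → write 0, move R, go to s2
s2 | 0[0]001010..   read 0 → write 0, move R, go to s0
s0 | 00[0]01010..   read 0 → write 0, move L, go to s1
s1 | 0[0]001010..   read 0 → write ., move R, go to s2
s2 | 0.[0]01010..   read 0 → write 0, move R, go to s0
s0 | 0.0[0]1010..   read 0 → write 0, move L, go to s1
s1 | 0.[0]01010..   read 0 → write ., move R, go to s2
s2 | 0..[0]1010..   read 0 → write 0, move R, go to s0
s0 | 0..0[1]010..   read 1 → write 0, move L, go to s1
s1 | 0..[0]0010..   read 0 → write ., move R, go to s2
s2 | 0...[0]010..   read 0 → write 0, move R, go to s0
s0 | 0...0[0]10..   read 0 → write 0, move L, go to s1
s1 | 0...[0]010..   read 0 → write ., move R, go to s2
s2 | 0....[0]10..   read 0 → write 0, move R, go to s0
s0 | 0....0[1]0..   read 1 → write 0, move L, go to s1
s1 | 0....[0]00..   read 0 → write ., move R, go to s2
s2 | 0.....[0]0..   read 0 → write 0, move R, go to s0
s0 | 0.....0[0]..   read 0 → write 0, move L, go to s1
s1 | 0.....[0]0..   read 0 → write ., move R, go to s2
s2 | 0......[0]..   read 0 → write 0, move R, go to s0
s0 | 0......0[.].   read . → write ., move R, go to s2
s2 | 0......0.[.]
After 22 steps: state s2, head at 8, tape 0......0.

state s2, head at 8, tape 0......0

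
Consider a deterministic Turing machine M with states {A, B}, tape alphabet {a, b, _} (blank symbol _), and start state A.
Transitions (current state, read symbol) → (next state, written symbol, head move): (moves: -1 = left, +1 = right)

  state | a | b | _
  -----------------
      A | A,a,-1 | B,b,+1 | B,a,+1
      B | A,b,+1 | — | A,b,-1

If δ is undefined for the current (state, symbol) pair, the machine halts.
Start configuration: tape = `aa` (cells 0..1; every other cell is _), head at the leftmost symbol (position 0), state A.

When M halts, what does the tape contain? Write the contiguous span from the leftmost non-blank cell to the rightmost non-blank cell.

state=A head=0 tape=_[a]a___   (A,a)→(A,a,-1)
state=A head=-1 tape=[_]aa___   (A,_)→(B,a,+1)
state=B head=0 tape=a[a]a___   (B,a)→(A,b,+1)
state=A head=1 tape=ab[a]___   (A,a)→(A,a,-1)
state=A head=0 tape=a[b]a___   (A,b)→(B,b,+1)
state=B head=1 tape=ab[a]___   (B,a)→(A,b,+1)
state=A head=2 tape=abb[_]__   (A,_)→(B,a,+1)
state=B head=3 tape=abba[_]_   (B,_)→(A,b,-1)
state=A head=2 tape=abb[a]b_   (A,a)→(A,a,-1)
state=A head=1 tape=ab[b]ab_   (A,b)→(B,b,+1)
state=B head=2 tape=abb[a]b_   (B,a)→(A,b,+1)
state=A head=3 tape=abbb[b]_   (A,b)→(B,b,+1)
state=B head=4 tape=abbbb[_]   (B,_)→(A,b,-1)
state=A head=3 tape=abbb[b]b   (A,b)→(B,b,+1)
state=B head=4 tape=abbbb[b]
The non-blank tape span at halt is abbbbb.

abbbbb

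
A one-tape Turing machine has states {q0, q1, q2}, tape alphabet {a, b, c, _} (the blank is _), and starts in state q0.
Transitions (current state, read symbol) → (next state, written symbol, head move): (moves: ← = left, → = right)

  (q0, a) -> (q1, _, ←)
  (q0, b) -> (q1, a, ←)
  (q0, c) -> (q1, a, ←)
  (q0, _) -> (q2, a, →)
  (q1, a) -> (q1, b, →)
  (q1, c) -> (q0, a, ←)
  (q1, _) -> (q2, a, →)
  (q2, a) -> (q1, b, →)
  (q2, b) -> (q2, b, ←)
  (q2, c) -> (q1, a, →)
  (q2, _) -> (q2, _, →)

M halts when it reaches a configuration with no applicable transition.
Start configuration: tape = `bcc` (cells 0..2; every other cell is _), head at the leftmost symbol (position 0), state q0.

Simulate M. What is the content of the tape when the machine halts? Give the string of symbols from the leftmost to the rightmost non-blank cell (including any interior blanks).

bbaa

state=q0 head=0 tape=_[b]cc   (q0,b)→(q1,a,←)
state=q1 head=-1 tape=[_]acc   (q1,_)→(q2,a,→)
state=q2 head=0 tape=a[a]cc   (q2,a)→(q1,b,→)
state=q1 head=1 tape=ab[c]c   (q1,c)→(q0,a,←)
state=q0 head=0 tape=a[b]ac   (q0,b)→(q1,a,←)
state=q1 head=-1 tape=[a]aac   (q1,a)→(q1,b,→)
state=q1 head=0 tape=b[a]ac   (q1,a)→(q1,b,→)
state=q1 head=1 tape=bb[a]c   (q1,a)→(q1,b,→)
state=q1 head=2 tape=bbb[c]   (q1,c)→(q0,a,←)
state=q0 head=1 tape=bb[b]a   (q0,b)→(q1,a,←)
state=q1 head=0 tape=b[b]aa
The non-blank tape span at halt is bbaa.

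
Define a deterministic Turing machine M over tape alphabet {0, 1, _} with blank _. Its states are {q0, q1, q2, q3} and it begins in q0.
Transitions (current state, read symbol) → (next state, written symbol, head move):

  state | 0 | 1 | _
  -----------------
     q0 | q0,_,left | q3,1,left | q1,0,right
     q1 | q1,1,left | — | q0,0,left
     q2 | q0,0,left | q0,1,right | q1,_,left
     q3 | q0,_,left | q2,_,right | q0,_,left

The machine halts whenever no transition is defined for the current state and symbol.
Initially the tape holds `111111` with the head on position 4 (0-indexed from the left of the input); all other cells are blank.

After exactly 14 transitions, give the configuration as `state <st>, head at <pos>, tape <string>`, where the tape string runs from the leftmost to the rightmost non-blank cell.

state q0, head at 2, tape 111_01_0

state=q0 head=4 tape=1111[1]1__   (q0,1)→(q3,1,left)
state=q3 head=3 tape=111[1]11__   (q3,1)→(q2,_,right)
state=q2 head=4 tape=111_[1]1__   (q2,1)→(q0,1,right)
state=q0 head=5 tape=111_1[1]__   (q0,1)→(q3,1,left)
state=q3 head=4 tape=111_[1]1__   (q3,1)→(q2,_,right)
state=q2 head=5 tape=111__[1]__   (q2,1)→(q0,1,right)
state=q0 head=6 tape=111__1[_]_   (q0,_)→(q1,0,right)
state=q1 head=7 tape=111__10[_]   (q1,_)→(q0,0,left)
state=q0 head=6 tape=111__1[0]0   (q0,0)→(q0,_,left)
state=q0 head=5 tape=111__[1]_0   (q0,1)→(q3,1,left)
state=q3 head=4 tape=111_[_]1_0   (q3,_)→(q0,_,left)
state=q0 head=3 tape=111[_]_1_0   (q0,_)→(q1,0,right)
state=q1 head=4 tape=1110[_]1_0   (q1,_)→(q0,0,left)
state=q0 head=3 tape=111[0]01_0   (q0,0)→(q0,_,left)
state=q0 head=2 tape=11[1]_01_0
After 14 steps: state q0, head at 2, tape 111_01_0.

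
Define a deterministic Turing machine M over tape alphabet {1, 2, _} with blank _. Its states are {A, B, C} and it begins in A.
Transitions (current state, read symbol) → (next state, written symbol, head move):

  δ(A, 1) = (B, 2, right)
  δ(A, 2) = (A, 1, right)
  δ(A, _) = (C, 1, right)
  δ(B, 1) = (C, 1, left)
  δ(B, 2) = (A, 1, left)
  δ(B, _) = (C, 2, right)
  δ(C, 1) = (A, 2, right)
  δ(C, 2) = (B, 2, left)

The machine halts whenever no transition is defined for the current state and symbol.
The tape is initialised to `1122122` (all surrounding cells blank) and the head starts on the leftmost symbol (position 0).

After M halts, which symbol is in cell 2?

1

A | ___[1]122122   read 1 → write 2, move right, go to B
B | ___2[1]22122   read 1 → write 1, move left, go to C
C | ___[2]122122   read 2 → write 2, move left, go to B
B | __[_]2122122   read _ → write 2, move right, go to C
C | __2[2]122122   read 2 → write 2, move left, go to B
B | __[2]2122122   read 2 → write 1, move left, go to A
A | _[_]12122122   read _ → write 1, move right, go to C
C | _1[1]2122122   read 1 → write 2, move right, go to A
A | _12[2]122122   read 2 → write 1, move right, go to A
A | _121[1]22122   read 1 → write 2, move right, go to B
B | _1212[2]2122   read 2 → write 1, move left, go to A
A | _121[2]12122   read 2 → write 1, move right, go to A
A | _1211[1]2122   read 1 → write 2, move right, go to B
B | _12112[2]122   read 2 → write 1, move left, go to A
A | _1211[2]1122   read 2 → write 1, move right, go to A
A | _12111[1]122   read 1 → write 2, move right, go to B
B | _121112[1]22   read 1 → write 1, move left, go to C
C | _12111[2]122   read 2 → write 2, move left, go to B
B | _1211[1]2122   read 1 → write 1, move left, go to C
C | _121[1]12122   read 1 → write 2, move right, go to A
A | _1212[1]2122   read 1 → write 2, move right, go to B
B | _12122[2]122   read 2 → write 1, move left, go to A
A | _1212[2]1122   read 2 → write 1, move right, go to A
A | _12121[1]122   read 1 → write 2, move right, go to B
B | _121212[1]22   read 1 → write 1, move left, go to C
C | _12121[2]122   read 2 → write 2, move left, go to B
B | _1212[1]2122   read 1 → write 1, move left, go to C
C | _121[2]12122   read 2 → write 2, move left, go to B
B | _12[1]212122   read 1 → write 1, move left, go to C
C | _1[2]1212122   read 2 → write 2, move left, go to B
B | _[1]21212122   read 1 → write 1, move left, go to C
C | [_]121212122
Cell 2 holds 1 when M halts.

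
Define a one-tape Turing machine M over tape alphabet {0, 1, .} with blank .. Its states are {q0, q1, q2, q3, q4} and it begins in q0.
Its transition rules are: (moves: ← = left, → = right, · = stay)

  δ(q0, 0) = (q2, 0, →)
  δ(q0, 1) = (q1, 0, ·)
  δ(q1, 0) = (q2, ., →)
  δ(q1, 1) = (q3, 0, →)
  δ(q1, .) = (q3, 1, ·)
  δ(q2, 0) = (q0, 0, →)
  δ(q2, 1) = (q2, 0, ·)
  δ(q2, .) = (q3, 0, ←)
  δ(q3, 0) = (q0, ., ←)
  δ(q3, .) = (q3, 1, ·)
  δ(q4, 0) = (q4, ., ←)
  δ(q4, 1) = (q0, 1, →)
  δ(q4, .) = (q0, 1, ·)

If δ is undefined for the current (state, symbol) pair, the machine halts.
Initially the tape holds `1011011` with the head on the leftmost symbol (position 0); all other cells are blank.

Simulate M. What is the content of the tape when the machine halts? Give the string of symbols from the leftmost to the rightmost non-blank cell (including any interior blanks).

state=q0 head=0 tape=[1]011011.   (q0,1)→(q1,0,·)
state=q1 head=0 tape=[0]011011.   (q1,0)→(q2,.,→)
state=q2 head=1 tape=.[0]11011.   (q2,0)→(q0,0,→)
state=q0 head=2 tape=.0[1]1011.   (q0,1)→(q1,0,·)
state=q1 head=2 tape=.0[0]1011.   (q1,0)→(q2,.,→)
state=q2 head=3 tape=.0.[1]011.   (q2,1)→(q2,0,·)
state=q2 head=3 tape=.0.[0]011.   (q2,0)→(q0,0,→)
state=q0 head=4 tape=.0.0[0]11.   (q0,0)→(q2,0,→)
state=q2 head=5 tape=.0.00[1]1.   (q2,1)→(q2,0,·)
state=q2 head=5 tape=.0.00[0]1.   (q2,0)→(q0,0,→)
state=q0 head=6 tape=.0.000[1].   (q0,1)→(q1,0,·)
state=q1 head=6 tape=.0.000[0].   (q1,0)→(q2,.,→)
state=q2 head=7 tape=.0.000.[.]   (q2,.)→(q3,0,←)
state=q3 head=6 tape=.0.000[.]0   (q3,.)→(q3,1,·)
state=q3 head=6 tape=.0.000[1]0
The non-blank tape span at halt is 0.00010.

0.00010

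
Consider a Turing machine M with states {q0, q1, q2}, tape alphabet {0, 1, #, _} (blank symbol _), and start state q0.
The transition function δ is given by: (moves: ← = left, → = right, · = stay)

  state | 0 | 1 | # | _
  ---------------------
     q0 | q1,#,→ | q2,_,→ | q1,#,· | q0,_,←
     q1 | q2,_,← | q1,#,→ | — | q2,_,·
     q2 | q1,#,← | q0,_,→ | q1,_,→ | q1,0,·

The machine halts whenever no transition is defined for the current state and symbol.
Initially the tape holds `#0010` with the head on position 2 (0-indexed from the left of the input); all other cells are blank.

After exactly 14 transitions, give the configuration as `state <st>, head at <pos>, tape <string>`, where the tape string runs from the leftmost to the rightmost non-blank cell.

state=q0 head=2 tape=#0[0]10   (q0,0)→(q1,#,→)
state=q1 head=3 tape=#0#[1]0   (q1,1)→(q1,#,→)
state=q1 head=4 tape=#0##[0]   (q1,0)→(q2,_,←)
state=q2 head=3 tape=#0#[#]_   (q2,#)→(q1,_,→)
state=q1 head=4 tape=#0#_[_]   (q1,_)→(q2,_,·)
state=q2 head=4 tape=#0#_[_]   (q2,_)→(q1,0,·)
state=q1 head=4 tape=#0#_[0]   (q1,0)→(q2,_,←)
state=q2 head=3 tape=#0#[_]_   (q2,_)→(q1,0,·)
state=q1 head=3 tape=#0#[0]_   (q1,0)→(q2,_,←)
state=q2 head=2 tape=#0[#]__   (q2,#)→(q1,_,→)
state=q1 head=3 tape=#0_[_]_   (q1,_)→(q2,_,·)
state=q2 head=3 tape=#0_[_]_   (q2,_)→(q1,0,·)
state=q1 head=3 tape=#0_[0]_   (q1,0)→(q2,_,←)
state=q2 head=2 tape=#0[_]__   (q2,_)→(q1,0,·)
state=q1 head=2 tape=#0[0]__
After 14 steps: state q1, head at 2, tape #00.

state q1, head at 2, tape #00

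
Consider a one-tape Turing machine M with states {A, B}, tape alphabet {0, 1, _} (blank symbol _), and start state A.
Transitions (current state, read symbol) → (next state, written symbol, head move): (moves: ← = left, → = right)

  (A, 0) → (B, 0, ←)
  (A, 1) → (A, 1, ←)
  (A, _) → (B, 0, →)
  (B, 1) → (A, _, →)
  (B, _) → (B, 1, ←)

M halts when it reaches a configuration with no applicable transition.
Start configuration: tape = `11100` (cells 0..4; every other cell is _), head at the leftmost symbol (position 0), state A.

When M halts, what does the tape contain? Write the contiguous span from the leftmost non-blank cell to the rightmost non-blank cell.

state=A head=0 tape=_[1]1100   (A,1)→(A,1,←)
state=A head=-1 tape=[_]11100   (A,_)→(B,0,→)
state=B head=0 tape=0[1]1100   (B,1)→(A,_,→)
state=A head=1 tape=0_[1]100   (A,1)→(A,1,←)
state=A head=0 tape=0[_]1100   (A,_)→(B,0,→)
state=B head=1 tape=00[1]100   (B,1)→(A,_,→)
state=A head=2 tape=00_[1]00   (A,1)→(A,1,←)
state=A head=1 tape=00[_]100   (A,_)→(B,0,→)
state=B head=2 tape=000[1]00   (B,1)→(A,_,→)
state=A head=3 tape=000_[0]0   (A,0)→(B,0,←)
state=B head=2 tape=000[_]00   (B,_)→(B,1,←)
state=B head=1 tape=00[0]100
The non-blank tape span at halt is 000100.

000100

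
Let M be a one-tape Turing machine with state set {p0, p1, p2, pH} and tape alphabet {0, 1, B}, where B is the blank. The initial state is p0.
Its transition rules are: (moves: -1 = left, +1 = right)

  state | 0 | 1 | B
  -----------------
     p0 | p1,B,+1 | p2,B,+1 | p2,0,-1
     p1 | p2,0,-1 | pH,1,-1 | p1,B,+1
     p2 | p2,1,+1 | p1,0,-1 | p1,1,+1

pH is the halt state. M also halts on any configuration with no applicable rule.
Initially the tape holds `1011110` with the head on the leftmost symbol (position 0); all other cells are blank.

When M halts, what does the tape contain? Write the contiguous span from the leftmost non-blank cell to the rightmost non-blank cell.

101110

state=p0 head=0 tape=[1]011110   (p0,1)→(p2,B,+1)
state=p2 head=1 tape=B[0]11110   (p2,0)→(p2,1,+1)
state=p2 head=2 tape=B1[1]1110   (p2,1)→(p1,0,-1)
state=p1 head=1 tape=B[1]01110   (p1,1)→(pH,1,-1)
state=pH head=0 tape=[B]101110
The non-blank tape span at halt is 101110.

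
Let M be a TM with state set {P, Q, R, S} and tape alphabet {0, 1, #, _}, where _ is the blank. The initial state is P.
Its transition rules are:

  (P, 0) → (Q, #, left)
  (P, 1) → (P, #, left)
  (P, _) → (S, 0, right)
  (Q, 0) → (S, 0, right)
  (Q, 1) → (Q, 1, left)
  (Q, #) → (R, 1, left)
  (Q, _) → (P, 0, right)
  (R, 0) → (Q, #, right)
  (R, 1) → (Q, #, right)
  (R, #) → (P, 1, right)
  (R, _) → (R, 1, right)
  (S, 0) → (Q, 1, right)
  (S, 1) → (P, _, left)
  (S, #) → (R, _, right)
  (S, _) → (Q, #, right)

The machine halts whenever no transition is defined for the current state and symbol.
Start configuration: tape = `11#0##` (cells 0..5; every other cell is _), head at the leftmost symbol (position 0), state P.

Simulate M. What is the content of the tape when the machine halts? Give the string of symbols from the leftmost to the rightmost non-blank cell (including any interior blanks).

state=P head=0 tape=_[1]1#0##   (P,1)→(P,#,left)
state=P head=-1 tape=[_]#1#0##   (P,_)→(S,0,right)
state=S head=0 tape=0[#]1#0##   (S,#)→(R,_,right)
state=R head=1 tape=0_[1]#0##   (R,1)→(Q,#,right)
state=Q head=2 tape=0_#[#]0##   (Q,#)→(R,1,left)
state=R head=1 tape=0_[#]10##   (R,#)→(P,1,right)
state=P head=2 tape=0_1[1]0##   (P,1)→(P,#,left)
state=P head=1 tape=0_[1]#0##   (P,1)→(P,#,left)
state=P head=0 tape=0[_]##0##   (P,_)→(S,0,right)
state=S head=1 tape=00[#]#0##   (S,#)→(R,_,right)
state=R head=2 tape=00_[#]0##   (R,#)→(P,1,right)
state=P head=3 tape=00_1[0]##   (P,0)→(Q,#,left)
state=Q head=2 tape=00_[1]###   (Q,1)→(Q,1,left)
state=Q head=1 tape=00[_]1###   (Q,_)→(P,0,right)
state=P head=2 tape=000[1]###   (P,1)→(P,#,left)
state=P head=1 tape=00[0]####   (P,0)→(Q,#,left)
state=Q head=0 tape=0[0]#####   (Q,0)→(S,0,right)
state=S head=1 tape=00[#]####   (S,#)→(R,_,right)
state=R head=2 tape=00_[#]###   (R,#)→(P,1,right)
state=P head=3 tape=00_1[#]##
The non-blank tape span at halt is 00_1###.

00_1###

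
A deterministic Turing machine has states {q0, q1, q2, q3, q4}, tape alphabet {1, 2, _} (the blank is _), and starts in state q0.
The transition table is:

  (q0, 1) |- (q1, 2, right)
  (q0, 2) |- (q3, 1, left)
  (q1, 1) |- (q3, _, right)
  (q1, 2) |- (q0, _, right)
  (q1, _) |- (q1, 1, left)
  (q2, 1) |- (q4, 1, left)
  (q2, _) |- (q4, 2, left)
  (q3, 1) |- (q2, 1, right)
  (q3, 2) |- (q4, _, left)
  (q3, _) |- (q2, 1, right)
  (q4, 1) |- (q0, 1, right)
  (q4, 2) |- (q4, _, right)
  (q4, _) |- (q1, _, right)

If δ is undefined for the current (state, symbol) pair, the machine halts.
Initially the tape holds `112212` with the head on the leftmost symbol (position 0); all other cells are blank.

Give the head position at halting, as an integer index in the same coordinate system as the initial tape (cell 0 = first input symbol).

q0 | [1]12212   read 1 → write 2, move right, go to q1
q1 | 2[1]2212   read 1 → write _, move right, go to q3
q3 | 2_[2]212   read 2 → write _, move left, go to q4
q4 | 2[_]_212   read _ → write _, move right, go to q1
q1 | 2_[_]212   read _ → write 1, move left, go to q1
q1 | 2[_]1212   read _ → write 1, move left, go to q1
q1 | [2]11212   read 2 → write _, move right, go to q0
q0 | _[1]1212   read 1 → write 2, move right, go to q1
q1 | _2[1]212   read 1 → write _, move right, go to q3
q3 | _2_[2]12   read 2 → write _, move left, go to q4
q4 | _2[_]_12   read _ → write _, move right, go to q1
q1 | _2_[_]12   read _ → write 1, move left, go to q1
q1 | _2[_]112   read _ → write 1, move left, go to q1
q1 | _[2]1112   read 2 → write _, move right, go to q0
q0 | __[1]112   read 1 → write 2, move right, go to q1
q1 | __2[1]12   read 1 → write _, move right, go to q3
q3 | __2_[1]2   read 1 → write 1, move right, go to q2
q2 | __2_1[2]
At halt the head is at cell 5.

5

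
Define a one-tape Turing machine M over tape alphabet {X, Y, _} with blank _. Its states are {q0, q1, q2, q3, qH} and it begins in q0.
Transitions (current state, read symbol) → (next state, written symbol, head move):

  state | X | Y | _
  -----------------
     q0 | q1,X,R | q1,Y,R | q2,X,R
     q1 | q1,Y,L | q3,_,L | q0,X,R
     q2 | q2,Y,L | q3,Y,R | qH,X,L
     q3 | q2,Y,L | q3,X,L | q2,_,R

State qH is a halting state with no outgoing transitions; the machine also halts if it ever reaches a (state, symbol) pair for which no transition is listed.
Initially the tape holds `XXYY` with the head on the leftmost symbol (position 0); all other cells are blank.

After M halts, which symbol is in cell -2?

X

state=q0 head=0 tape=___[X]XYY   (q0,X)→(q1,X,R)
state=q1 head=1 tape=___X[X]YY   (q1,X)→(q1,Y,L)
state=q1 head=0 tape=___[X]YYY   (q1,X)→(q1,Y,L)
state=q1 head=-1 tape=__[_]YYYY   (q1,_)→(q0,X,R)
state=q0 head=0 tape=__X[Y]YYY   (q0,Y)→(q1,Y,R)
state=q1 head=1 tape=__XY[Y]YY   (q1,Y)→(q3,_,L)
state=q3 head=0 tape=__X[Y]_YY   (q3,Y)→(q3,X,L)
state=q3 head=-1 tape=__[X]X_YY   (q3,X)→(q2,Y,L)
state=q2 head=-2 tape=_[_]YX_YY   (q2,_)→(qH,X,L)
state=qH head=-3 tape=[_]XYX_YY
Cell -2 holds X when M halts.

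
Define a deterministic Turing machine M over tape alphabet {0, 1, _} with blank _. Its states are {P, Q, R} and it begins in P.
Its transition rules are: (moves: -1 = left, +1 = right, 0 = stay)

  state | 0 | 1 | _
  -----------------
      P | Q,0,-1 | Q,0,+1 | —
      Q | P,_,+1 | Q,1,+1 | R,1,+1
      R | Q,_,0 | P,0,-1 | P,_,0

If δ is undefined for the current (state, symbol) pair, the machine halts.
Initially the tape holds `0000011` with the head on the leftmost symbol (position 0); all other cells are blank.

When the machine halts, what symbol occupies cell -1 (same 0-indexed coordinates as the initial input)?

state=P head=0 tape=_[0]000011__   (P,0)→(Q,0,-1)
state=Q head=-1 tape=[_]0000011__   (Q,_)→(R,1,+1)
state=R head=0 tape=1[0]000011__   (R,0)→(Q,_,0)
state=Q head=0 tape=1[_]000011__   (Q,_)→(R,1,+1)
state=R head=1 tape=11[0]00011__   (R,0)→(Q,_,0)
state=Q head=1 tape=11[_]00011__   (Q,_)→(R,1,+1)
state=R head=2 tape=111[0]0011__   (R,0)→(Q,_,0)
state=Q head=2 tape=111[_]0011__   (Q,_)→(R,1,+1)
state=R head=3 tape=1111[0]011__   (R,0)→(Q,_,0)
state=Q head=3 tape=1111[_]011__   (Q,_)→(R,1,+1)
state=R head=4 tape=11111[0]11__   (R,0)→(Q,_,0)
state=Q head=4 tape=11111[_]11__   (Q,_)→(R,1,+1)
state=R head=5 tape=111111[1]1__   (R,1)→(P,0,-1)
state=P head=4 tape=11111[1]01__   (P,1)→(Q,0,+1)
state=Q head=5 tape=111110[0]1__   (Q,0)→(P,_,+1)
state=P head=6 tape=111110_[1]__   (P,1)→(Q,0,+1)
state=Q head=7 tape=111110_0[_]_   (Q,_)→(R,1,+1)
state=R head=8 tape=111110_01[_]   (R,_)→(P,_,0)
state=P head=8 tape=111110_01[_]
Cell -1 holds 1 when M halts.

1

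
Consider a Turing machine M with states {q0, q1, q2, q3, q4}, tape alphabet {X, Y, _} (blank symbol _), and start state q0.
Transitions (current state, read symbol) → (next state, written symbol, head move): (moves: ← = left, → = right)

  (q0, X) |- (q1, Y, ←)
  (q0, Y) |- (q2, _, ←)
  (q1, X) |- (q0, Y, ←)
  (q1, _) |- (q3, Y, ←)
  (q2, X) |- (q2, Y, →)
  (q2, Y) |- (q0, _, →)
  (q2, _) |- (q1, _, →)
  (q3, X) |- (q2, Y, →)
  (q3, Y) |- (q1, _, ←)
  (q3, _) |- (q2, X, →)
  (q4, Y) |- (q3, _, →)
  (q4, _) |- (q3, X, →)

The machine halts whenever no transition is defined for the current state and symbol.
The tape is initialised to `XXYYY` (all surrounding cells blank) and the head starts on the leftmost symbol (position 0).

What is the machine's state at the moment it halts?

state=q0 head=0 tape=__[X]XYYY_   (q0,X)→(q1,Y,←)
state=q1 head=-1 tape=_[_]YXYYY_   (q1,_)→(q3,Y,←)
state=q3 head=-2 tape=[_]YYXYYY_   (q3,_)→(q2,X,→)
state=q2 head=-1 tape=X[Y]YXYYY_   (q2,Y)→(q0,_,→)
state=q0 head=0 tape=X_[Y]XYYY_   (q0,Y)→(q2,_,←)
state=q2 head=-1 tape=X[_]_XYYY_   (q2,_)→(q1,_,→)
state=q1 head=0 tape=X_[_]XYYY_   (q1,_)→(q3,Y,←)
state=q3 head=-1 tape=X[_]YXYYY_   (q3,_)→(q2,X,→)
state=q2 head=0 tape=XX[Y]XYYY_   (q2,Y)→(q0,_,→)
state=q0 head=1 tape=XX_[X]YYY_   (q0,X)→(q1,Y,←)
state=q1 head=0 tape=XX[_]YYYY_   (q1,_)→(q3,Y,←)
state=q3 head=-1 tape=X[X]YYYYY_   (q3,X)→(q2,Y,→)
state=q2 head=0 tape=XY[Y]YYYY_   (q2,Y)→(q0,_,→)
state=q0 head=1 tape=XY_[Y]YYY_   (q0,Y)→(q2,_,←)
state=q2 head=0 tape=XY[_]_YYY_   (q2,_)→(q1,_,→)
state=q1 head=1 tape=XY_[_]YYY_   (q1,_)→(q3,Y,←)
state=q3 head=0 tape=XY[_]YYYY_   (q3,_)→(q2,X,→)
state=q2 head=1 tape=XYX[Y]YYY_   (q2,Y)→(q0,_,→)
state=q0 head=2 tape=XYX_[Y]YY_   (q0,Y)→(q2,_,←)
state=q2 head=1 tape=XYX[_]_YY_   (q2,_)→(q1,_,→)
state=q1 head=2 tape=XYX_[_]YY_   (q1,_)→(q3,Y,←)
state=q3 head=1 tape=XYX[_]YYY_   (q3,_)→(q2,X,→)
state=q2 head=2 tape=XYXX[Y]YY_   (q2,Y)→(q0,_,→)
state=q0 head=3 tape=XYXX_[Y]Y_   (q0,Y)→(q2,_,←)
state=q2 head=2 tape=XYXX[_]_Y_   (q2,_)→(q1,_,→)
state=q1 head=3 tape=XYXX_[_]Y_   (q1,_)→(q3,Y,←)
state=q3 head=2 tape=XYXX[_]YY_   (q3,_)→(q2,X,→)
state=q2 head=3 tape=XYXXX[Y]Y_   (q2,Y)→(q0,_,→)
state=q0 head=4 tape=XYXXX_[Y]_   (q0,Y)→(q2,_,←)
state=q2 head=3 tape=XYXXX[_]__   (q2,_)→(q1,_,→)
state=q1 head=4 tape=XYXXX_[_]_   (q1,_)→(q3,Y,←)
state=q3 head=3 tape=XYXXX[_]Y_   (q3,_)→(q2,X,→)
state=q2 head=4 tape=XYXXXX[Y]_   (q2,Y)→(q0,_,→)
state=q0 head=5 tape=XYXXXX_[_]
No transition is defined for (q0, _); M halts in state q0.

q0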